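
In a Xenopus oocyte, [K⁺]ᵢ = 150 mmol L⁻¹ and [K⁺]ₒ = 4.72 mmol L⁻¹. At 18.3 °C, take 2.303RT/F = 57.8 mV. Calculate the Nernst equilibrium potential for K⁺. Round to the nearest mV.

E = (57.8/z) · log₁₀([K⁺]_out/[K⁺]_in) with z = +1.
= (57.8/1) · log₁₀(4.72/150) = 57.80 · log₁₀(0.03147)
= 57.80 · (-1.5021) = -86.82 mV

-87 mV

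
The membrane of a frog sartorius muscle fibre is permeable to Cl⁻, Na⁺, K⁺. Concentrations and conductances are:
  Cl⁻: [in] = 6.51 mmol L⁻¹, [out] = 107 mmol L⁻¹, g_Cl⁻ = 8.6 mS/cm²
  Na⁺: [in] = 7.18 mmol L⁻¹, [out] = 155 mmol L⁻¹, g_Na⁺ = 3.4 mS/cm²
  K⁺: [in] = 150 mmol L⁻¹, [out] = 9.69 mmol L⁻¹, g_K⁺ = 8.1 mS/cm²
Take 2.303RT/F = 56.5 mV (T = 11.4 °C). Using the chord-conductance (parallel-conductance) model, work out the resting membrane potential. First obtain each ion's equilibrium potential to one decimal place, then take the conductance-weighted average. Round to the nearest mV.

E_Cl⁻ = (56.5/-1)·log₁₀(107/6.51) = -68.7 mV
E_Na⁺ = (56.5/1)·log₁₀(155/7.18) = 75.4 mV
E_K⁺ = (56.5/1)·log₁₀(9.69/150) = -67.2 mV
Vm = (Σ gᵢEᵢ)/(Σ gᵢ) = (8.6·-68.7 + 3.4·75.4 + 8.1·-67.2) / (8.6 + 3.4 + 8.1)
= -878.78 / 20.1 = -43.72 mV

-44 mV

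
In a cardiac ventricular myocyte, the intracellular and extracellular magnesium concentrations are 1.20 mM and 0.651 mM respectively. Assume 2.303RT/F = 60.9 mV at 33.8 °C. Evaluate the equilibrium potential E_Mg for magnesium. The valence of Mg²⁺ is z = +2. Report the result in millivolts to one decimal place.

E = (60.9/z) · log₁₀([Mg²⁺]_out/[Mg²⁺]_in) with z = +2.
= (60.9/2) · log₁₀(0.651/1.20) = 30.45 · log₁₀(0.5425)
= 30.45 · (-0.2656) = -8.09 mV

-8.1 mV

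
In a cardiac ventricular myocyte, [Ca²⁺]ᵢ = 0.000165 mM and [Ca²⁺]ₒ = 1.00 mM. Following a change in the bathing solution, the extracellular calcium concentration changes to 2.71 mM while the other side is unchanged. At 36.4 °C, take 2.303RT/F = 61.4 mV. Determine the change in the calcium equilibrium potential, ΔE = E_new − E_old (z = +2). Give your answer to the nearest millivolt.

13 mV

E_old = (61.4/2)·log₁₀(1.00/0.000165) = 116.12 mV
E_new = (61.4/2)·log₁₀(2.71/0.000165) = 129.42 mV
ΔE = 129.42 − (116.12) = 13.29 mV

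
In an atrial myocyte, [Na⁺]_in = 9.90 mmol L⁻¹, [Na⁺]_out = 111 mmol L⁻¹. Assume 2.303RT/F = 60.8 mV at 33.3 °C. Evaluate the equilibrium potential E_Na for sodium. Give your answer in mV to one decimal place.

E = (60.8/z) · log₁₀([Na⁺]_out/[Na⁺]_in) with z = +1.
= (60.8/1) · log₁₀(111/9.90) = 60.80 · log₁₀(11.21)
= 60.80 · (1.0497) = 63.82 mV

63.8 mV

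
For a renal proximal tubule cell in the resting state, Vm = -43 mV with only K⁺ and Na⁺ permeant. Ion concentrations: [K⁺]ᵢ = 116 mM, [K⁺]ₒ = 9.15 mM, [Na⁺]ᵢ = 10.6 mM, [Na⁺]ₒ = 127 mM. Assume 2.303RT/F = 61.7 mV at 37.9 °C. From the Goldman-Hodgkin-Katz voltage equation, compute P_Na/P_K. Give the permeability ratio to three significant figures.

0.113

Let α = P_Na/P_K. GHK: Vm = 61.7·log₁₀[(Kₒ + α·Naₒ)/(Kᵢ + α·Naᵢ)].
10^(Vm/61.7) = 10^(-43.0/61.7) = 0.20095
So 0.20095·(Kᵢ + α·Naᵢ) = Kₒ + α·Naₒ → α = (0.20095·116.0 − 9.15) / (127.0 − 0.20095·10.6)
α = (23.31 − 9.15) / (127.0 − 2.13) = 14.16/124.9 = 0.1134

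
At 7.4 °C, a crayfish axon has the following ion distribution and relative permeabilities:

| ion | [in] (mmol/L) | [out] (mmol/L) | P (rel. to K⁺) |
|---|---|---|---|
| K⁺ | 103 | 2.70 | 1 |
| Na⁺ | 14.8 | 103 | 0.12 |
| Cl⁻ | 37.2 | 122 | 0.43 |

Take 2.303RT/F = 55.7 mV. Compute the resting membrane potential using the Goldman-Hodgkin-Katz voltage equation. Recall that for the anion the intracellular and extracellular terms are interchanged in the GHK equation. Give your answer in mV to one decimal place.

Vm = 55.7 · log₁₀[(Σ P·[cation]ₒ + Σ P·[anion]ᵢ) / (Σ P·[cation]ᵢ + Σ P·[anion]ₒ)]
Numerator = 1×2.70 + 0.12×103 + 0.43×37.2 = 31.06
Denominator = 1×103 + 0.12×14.8 + 0.43×122 = 157.2
Vm = 55.7 · log₁₀(0.19751) = 55.7 × (-0.7044) = -39.24 mV

-39.2 mV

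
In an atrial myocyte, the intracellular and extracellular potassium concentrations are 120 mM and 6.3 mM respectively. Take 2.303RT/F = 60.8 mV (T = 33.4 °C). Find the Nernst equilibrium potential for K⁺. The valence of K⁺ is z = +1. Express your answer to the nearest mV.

-78 mV

E = (60.8/z) · log₁₀([K⁺]_out/[K⁺]_in) with z = +1.
= (60.8/1) · log₁₀(6.3/120) = 60.80 · log₁₀(0.0525)
= 60.80 · (-1.2798) = -77.81 mV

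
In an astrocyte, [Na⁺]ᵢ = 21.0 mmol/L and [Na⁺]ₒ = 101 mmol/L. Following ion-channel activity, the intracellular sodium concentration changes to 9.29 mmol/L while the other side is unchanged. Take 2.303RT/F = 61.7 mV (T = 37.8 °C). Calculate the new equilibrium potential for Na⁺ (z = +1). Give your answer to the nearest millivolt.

After the shift: [Na⁺]_out = 101, [Na⁺]_in = 9.29 mmol/L.
E_new = (61.7/1)·log₁₀(101/9.29) = 61.70 · (1.0363) = 63.94 mV

64 mV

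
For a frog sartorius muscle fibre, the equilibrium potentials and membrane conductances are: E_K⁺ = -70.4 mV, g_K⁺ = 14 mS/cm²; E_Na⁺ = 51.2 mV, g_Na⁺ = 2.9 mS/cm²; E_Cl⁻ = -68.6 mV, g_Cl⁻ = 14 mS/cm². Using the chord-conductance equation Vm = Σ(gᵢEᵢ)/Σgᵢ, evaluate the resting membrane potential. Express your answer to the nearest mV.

Σ gᵢEᵢ = 14·(-70.4) + 2.9·(51.2) + 14·(-68.6) = -1797.52
Σ gᵢ = 14 + 2.9 + 14 = 30.9
Vm = -1797.52 / 30.9 = -58.17 mV

-58 mV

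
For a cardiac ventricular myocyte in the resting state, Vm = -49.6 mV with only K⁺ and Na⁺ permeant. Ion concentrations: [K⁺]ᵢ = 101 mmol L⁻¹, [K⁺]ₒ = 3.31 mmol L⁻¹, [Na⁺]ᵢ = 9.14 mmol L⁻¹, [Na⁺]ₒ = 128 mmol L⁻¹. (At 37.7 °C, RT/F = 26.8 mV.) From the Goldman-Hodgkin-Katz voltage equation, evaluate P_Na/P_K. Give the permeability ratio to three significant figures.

0.0992

Let α = P_Na/P_K. GHK: Vm = 26.8·ln[(Kₒ + α·Naₒ)/(Kᵢ + α·Naᵢ)].
e^(Vm/26.8) = e^(-49.6/26.8) = 0.15712
So 0.15712·(Kᵢ + α·Naᵢ) = Kₒ + α·Naₒ → α = (0.15712·101.0 − 3.31) / (128.0 − 0.15712·9.14)
α = (15.87 − 3.31) / (128.0 − 1.436) = 12.56/126.6 = 0.09923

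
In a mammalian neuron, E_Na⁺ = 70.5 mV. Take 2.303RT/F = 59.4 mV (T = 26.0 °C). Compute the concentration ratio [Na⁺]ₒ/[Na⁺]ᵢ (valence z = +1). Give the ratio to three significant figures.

15.4

log₁₀([out]/[in]) = E·z/(59.4) = 70.5 × 1 / 59.4 = 1.1869
[out]/[in] = 10^(1.1869) = 15.38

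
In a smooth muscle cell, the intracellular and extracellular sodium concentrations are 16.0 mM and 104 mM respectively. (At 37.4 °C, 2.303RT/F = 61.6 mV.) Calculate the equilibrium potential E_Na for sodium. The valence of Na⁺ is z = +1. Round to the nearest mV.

50 mV

E = (61.6/z) · log₁₀([Na⁺]_out/[Na⁺]_in) with z = +1.
= (61.6/1) · log₁₀(104/16.0) = 61.60 · log₁₀(6.5)
= 61.60 · (0.8129) = 50.08 mV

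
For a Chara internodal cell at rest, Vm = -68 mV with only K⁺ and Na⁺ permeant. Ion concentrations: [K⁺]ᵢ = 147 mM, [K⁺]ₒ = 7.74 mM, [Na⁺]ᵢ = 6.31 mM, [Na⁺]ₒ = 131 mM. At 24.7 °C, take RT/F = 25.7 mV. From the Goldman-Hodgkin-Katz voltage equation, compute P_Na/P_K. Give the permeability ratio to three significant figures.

Let α = P_Na/P_K. GHK: Vm = 25.7·ln[(Kₒ + α·Naₒ)/(Kᵢ + α·Naᵢ)].
e^(Vm/25.7) = e^(-68.0/25.7) = 0.07094
So 0.07094·(Kᵢ + α·Naᵢ) = Kₒ + α·Naₒ → α = (0.07094·147.0 − 7.74) / (131.0 − 0.07094·6.31)
α = (10.43 − 7.74) / (131.0 − 0.4476) = 2.688/130.6 = 0.02059

0.0206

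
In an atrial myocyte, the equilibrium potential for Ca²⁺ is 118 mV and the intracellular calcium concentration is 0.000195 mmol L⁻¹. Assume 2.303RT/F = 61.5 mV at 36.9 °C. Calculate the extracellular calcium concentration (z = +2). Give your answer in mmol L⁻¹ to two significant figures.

Nernst: E = (61.5/2) · log₁₀([out]/[in]), so log₁₀([out]/[in]) = 118.0 × 2 / 61.5 = 3.8374.
[out]/[in] = 10^(3.8374) = 6877.
[out] = 6877 × 0.000195 = 1.341 mmol L⁻¹.

1.3 mmol L⁻¹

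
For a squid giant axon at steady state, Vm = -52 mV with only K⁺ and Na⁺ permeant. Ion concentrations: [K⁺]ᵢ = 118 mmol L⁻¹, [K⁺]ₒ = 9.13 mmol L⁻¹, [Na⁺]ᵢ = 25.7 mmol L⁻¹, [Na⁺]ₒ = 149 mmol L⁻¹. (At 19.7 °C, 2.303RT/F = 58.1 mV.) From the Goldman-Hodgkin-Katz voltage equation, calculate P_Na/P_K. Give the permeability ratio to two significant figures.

Let α = P_Na/P_K. GHK: Vm = 58.1·log₁₀[(Kₒ + α·Naₒ)/(Kᵢ + α·Naᵢ)].
10^(Vm/58.1) = 10^(-52.0/58.1) = 0.12735
So 0.12735·(Kᵢ + α·Naᵢ) = Kₒ + α·Naₒ → α = (0.12735·118.0 − 9.13) / (149.0 − 0.12735·25.7)
α = (15.03 − 9.13) / (149.0 − 3.273) = 5.897/145.7 = 0.04047

0.040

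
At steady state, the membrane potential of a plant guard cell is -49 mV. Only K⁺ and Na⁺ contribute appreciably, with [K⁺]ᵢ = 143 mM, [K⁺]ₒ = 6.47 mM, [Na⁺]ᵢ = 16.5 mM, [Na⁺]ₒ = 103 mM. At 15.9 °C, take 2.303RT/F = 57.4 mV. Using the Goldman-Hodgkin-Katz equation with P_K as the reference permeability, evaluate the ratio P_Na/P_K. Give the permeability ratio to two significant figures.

0.13

Let α = P_Na/P_K. GHK: Vm = 57.4·log₁₀[(Kₒ + α·Naₒ)/(Kᵢ + α·Naᵢ)].
10^(Vm/57.4) = 10^(-49.0/57.4) = 0.14007
So 0.14007·(Kᵢ + α·Naᵢ) = Kₒ + α·Naₒ → α = (0.14007·143.0 − 6.47) / (103.0 − 0.14007·16.5)
α = (20.03 − 6.47) / (103.0 − 2.311) = 13.56/100.7 = 0.1347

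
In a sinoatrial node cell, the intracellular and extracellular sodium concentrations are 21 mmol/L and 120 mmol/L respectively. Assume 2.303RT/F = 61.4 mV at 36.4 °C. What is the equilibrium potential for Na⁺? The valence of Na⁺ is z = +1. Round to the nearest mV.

46 mV

E = (61.4/z) · log₁₀([Na⁺]_out/[Na⁺]_in) with z = +1.
= (61.4/1) · log₁₀(120/21) = 61.40 · log₁₀(5.714)
= 61.40 · (0.7570) = 46.48 mV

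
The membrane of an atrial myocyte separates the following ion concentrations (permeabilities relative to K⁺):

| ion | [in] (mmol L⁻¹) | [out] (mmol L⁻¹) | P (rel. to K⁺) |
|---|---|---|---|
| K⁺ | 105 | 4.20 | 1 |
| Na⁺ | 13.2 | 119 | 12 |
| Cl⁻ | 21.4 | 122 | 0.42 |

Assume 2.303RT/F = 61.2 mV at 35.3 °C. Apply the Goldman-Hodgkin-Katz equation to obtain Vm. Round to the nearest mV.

Vm = 61.2 · log₁₀[(Σ P·[cation]ₒ + Σ P·[anion]ᵢ) / (Σ P·[cation]ᵢ + Σ P·[anion]ₒ)]
Numerator = 1×4.20 + 12×119 + 0.42×21.4 = 1441
Denominator = 1×105 + 12×13.2 + 0.42×122 = 314.6
Vm = 61.2 · log₁₀(4.5804) = 61.2 × (0.6609) = 40.45 mV

40 mV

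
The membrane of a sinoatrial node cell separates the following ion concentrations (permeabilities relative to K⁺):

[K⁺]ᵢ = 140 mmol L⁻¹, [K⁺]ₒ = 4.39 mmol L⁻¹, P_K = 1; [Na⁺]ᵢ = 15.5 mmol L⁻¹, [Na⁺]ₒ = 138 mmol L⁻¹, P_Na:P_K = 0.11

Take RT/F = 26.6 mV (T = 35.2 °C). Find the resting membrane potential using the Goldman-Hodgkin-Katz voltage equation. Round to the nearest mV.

-53 mV

Vm = 26.6 · ln[(Σ P·[cation]ₒ + Σ P·[anion]ᵢ) / (Σ P·[cation]ᵢ + Σ P·[anion]ₒ)]
Numerator = 1×4.39 + 0.11×138 = 19.57
Denominator = 1×140 + 0.11×15.5 = 141.7
Vm = 26.6 · ln(0.1381) = 26.6 × (-1.9797) = -52.66 mV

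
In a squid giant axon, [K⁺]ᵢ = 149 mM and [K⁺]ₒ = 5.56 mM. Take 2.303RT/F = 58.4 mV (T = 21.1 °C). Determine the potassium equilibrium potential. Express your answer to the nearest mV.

E = (58.4/z) · log₁₀([K⁺]_out/[K⁺]_in) with z = +1.
= (58.4/1) · log₁₀(5.56/149) = 58.40 · log₁₀(0.03732)
= 58.40 · (-1.4281) = -83.40 mV

-83 mV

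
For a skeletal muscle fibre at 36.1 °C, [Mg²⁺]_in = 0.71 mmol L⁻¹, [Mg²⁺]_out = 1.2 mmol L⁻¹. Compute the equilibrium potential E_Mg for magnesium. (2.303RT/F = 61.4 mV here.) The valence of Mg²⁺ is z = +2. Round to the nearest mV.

E = (61.4/z) · log₁₀([Mg²⁺]_out/[Mg²⁺]_in) with z = +2.
= (61.4/2) · log₁₀(1.2/0.71) = 30.70 · log₁₀(1.69)
= 30.70 · (0.2279) = 7.00 mV

7 mV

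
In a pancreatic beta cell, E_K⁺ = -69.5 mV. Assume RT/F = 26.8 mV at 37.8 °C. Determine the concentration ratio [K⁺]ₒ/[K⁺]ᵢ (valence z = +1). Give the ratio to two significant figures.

ln([out]/[in]) = E·z/(26.8) = -69.5 × 1 / 26.8 = -2.5933
[out]/[in] = e^(-2.5933) = 0.07477

0.075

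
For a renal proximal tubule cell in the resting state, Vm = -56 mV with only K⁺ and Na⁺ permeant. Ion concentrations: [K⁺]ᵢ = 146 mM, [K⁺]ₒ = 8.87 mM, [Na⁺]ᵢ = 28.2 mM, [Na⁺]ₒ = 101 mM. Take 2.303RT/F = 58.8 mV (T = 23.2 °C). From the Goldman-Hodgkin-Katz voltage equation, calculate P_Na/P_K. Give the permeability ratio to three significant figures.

0.0758

Let α = P_Na/P_K. GHK: Vm = 58.8·log₁₀[(Kₒ + α·Naₒ)/(Kᵢ + α·Naᵢ)].
10^(Vm/58.8) = 10^(-56.0/58.8) = 0.11159
So 0.11159·(Kᵢ + α·Naᵢ) = Kₒ + α·Naₒ → α = (0.11159·146.0 − 8.87) / (101.0 − 0.11159·28.2)
α = (16.29 − 8.87) / (101.0 − 3.147) = 7.422/97.85 = 0.07585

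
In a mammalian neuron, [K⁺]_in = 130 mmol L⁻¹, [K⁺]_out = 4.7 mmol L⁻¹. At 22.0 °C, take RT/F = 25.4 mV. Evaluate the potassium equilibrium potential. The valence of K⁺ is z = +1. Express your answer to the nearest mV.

-84 mV

E = (25.4/z) · ln([K⁺]_out/[K⁺]_in) with z = +1.
= (25.4/1) · ln(4.7/130) = 25.40 · ln(0.03615)
= 25.40 · (-3.3200) = -84.33 mV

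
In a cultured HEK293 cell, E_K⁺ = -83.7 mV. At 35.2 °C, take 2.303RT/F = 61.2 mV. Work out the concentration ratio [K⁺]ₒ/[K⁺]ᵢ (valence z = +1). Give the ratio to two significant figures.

0.043

log₁₀([out]/[in]) = E·z/(61.2) = -83.7 × 1 / 61.2 = -1.3676
[out]/[in] = 10^(-1.3676) = 0.04289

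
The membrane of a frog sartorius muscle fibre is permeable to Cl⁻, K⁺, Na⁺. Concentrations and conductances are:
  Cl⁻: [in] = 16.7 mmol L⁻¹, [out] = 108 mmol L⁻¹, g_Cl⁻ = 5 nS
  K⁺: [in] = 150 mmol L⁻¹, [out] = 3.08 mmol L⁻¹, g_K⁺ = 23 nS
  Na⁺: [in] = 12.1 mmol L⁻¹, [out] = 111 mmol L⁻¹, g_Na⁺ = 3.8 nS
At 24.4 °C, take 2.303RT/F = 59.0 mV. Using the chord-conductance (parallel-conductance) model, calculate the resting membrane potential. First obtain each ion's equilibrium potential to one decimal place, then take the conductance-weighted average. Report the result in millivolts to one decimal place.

-72.8 mV

E_Cl⁻ = (59.0/-1)·log₁₀(108/16.7) = -47.8 mV
E_K⁺ = (59.0/1)·log₁₀(3.08/150) = -99.6 mV
E_Na⁺ = (59.0/1)·log₁₀(111/12.1) = 56.8 mV
Vm = (Σ gᵢEᵢ)/(Σ gᵢ) = (5·-47.8 + 23·-99.6 + 3.8·56.8) / (5 + 23 + 3.8)
= -2313.96 / 31.8 = -72.77 mV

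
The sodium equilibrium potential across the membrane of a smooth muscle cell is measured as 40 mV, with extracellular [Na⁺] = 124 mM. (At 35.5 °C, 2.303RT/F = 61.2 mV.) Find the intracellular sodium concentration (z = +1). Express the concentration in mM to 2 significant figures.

Nernst: E = (61.2/1) · log₁₀([out]/[in]), so log₁₀([out]/[in]) = 40.0 × 1 / 61.2 = 0.6536.
[out]/[in] = 10^(0.6536) = 4.504.
[in] = 124 / 4.504 = 27.53 mM.

28 mM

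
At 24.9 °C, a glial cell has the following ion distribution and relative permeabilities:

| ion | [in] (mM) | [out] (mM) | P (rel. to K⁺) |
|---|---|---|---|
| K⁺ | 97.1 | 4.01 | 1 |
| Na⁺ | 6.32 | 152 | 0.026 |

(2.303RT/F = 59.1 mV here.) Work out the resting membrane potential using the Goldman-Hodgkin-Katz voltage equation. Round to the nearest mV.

-64 mV

Vm = 59.1 · log₁₀[(Σ P·[cation]ₒ + Σ P·[anion]ᵢ) / (Σ P·[cation]ᵢ + Σ P·[anion]ₒ)]
Numerator = 1×4.01 + 0.026×152 = 7.962
Denominator = 1×97.1 + 0.026×6.32 = 97.26
Vm = 59.1 · log₁₀(0.081859) = 59.1 × (-1.0869) = -64.24 mV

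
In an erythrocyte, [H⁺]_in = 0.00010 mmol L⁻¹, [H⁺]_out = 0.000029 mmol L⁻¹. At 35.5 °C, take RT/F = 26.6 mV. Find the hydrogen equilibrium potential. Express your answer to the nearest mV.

-33 mV

E = (26.6/z) · ln([H⁺]_out/[H⁺]_in) with z = +1.
= (26.6/1) · ln(0.000029/0.00010) = 26.60 · ln(0.29)
= 26.60 · (-1.2379) = -32.93 mV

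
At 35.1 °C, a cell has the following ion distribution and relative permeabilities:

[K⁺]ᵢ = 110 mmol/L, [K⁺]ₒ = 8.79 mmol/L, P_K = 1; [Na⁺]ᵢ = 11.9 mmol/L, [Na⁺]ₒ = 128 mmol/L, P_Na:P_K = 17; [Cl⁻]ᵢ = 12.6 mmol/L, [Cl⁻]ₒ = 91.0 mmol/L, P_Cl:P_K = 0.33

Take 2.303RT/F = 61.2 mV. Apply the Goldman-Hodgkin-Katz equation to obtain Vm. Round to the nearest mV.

49 mV

Vm = 61.2 · log₁₀[(Σ P·[cation]ₒ + Σ P·[anion]ᵢ) / (Σ P·[cation]ᵢ + Σ P·[anion]ₒ)]
Numerator = 1×8.79 + 17×128 + 0.33×12.6 = 2189
Denominator = 1×110 + 17×11.9 + 0.33×91.0 = 342.3
Vm = 61.2 · log₁₀(6.3943) = 61.2 × (0.8058) = 49.31 mV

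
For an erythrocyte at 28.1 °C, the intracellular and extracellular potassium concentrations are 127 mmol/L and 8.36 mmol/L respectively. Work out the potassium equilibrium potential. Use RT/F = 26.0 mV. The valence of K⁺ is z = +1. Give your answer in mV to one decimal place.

-70.7 mV

E = (26.0/z) · ln([K⁺]_out/[K⁺]_in) with z = +1.
= (26.0/1) · ln(8.36/127) = 26.00 · ln(0.06583)
= 26.00 · (-2.7207) = -70.74 mV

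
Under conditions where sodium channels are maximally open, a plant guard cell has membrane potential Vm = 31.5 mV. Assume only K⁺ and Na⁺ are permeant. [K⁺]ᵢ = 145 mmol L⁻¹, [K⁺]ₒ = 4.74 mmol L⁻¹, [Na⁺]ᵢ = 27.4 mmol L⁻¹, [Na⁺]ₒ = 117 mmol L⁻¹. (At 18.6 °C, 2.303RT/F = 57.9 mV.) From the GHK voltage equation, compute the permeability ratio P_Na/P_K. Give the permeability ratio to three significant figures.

23.8

Let α = P_Na/P_K. GHK: Vm = 57.9·log₁₀[(Kₒ + α·Naₒ)/(Kᵢ + α·Naᵢ)].
10^(Vm/57.9) = 10^(31.5/57.9) = 3.4998
So 3.4998·(Kᵢ + α·Naᵢ) = Kₒ + α·Naₒ → α = (3.4998·145.0 − 4.74) / (117.0 − 3.4998·27.4)
α = (507.5 − 4.74) / (117.0 − 95.89) = 502.7/21.11 = 23.82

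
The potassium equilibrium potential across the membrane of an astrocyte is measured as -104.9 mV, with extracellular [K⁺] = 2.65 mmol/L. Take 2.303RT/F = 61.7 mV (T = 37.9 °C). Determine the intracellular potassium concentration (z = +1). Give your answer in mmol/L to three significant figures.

133 mmol/L

Nernst: E = (61.7/1) · log₁₀([out]/[in]), so log₁₀([out]/[in]) = -104.9 × 1 / 61.7 = -1.7002.
[out]/[in] = 10^(-1.7002) = 0.01995.
[in] = 2.65 / 0.01995 = 132.9 mmol/L.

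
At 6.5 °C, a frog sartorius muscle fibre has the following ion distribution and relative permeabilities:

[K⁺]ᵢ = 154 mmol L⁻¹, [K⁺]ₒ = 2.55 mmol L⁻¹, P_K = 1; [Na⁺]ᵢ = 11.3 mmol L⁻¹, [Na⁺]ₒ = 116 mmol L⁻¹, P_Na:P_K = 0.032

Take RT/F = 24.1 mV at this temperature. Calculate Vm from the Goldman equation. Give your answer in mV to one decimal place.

Vm = 24.1 · ln[(Σ P·[cation]ₒ + Σ P·[anion]ᵢ) / (Σ P·[cation]ᵢ + Σ P·[anion]ₒ)]
Numerator = 1×2.55 + 0.032×116 = 6.262
Denominator = 1×154 + 0.032×11.3 = 154.4
Vm = 24.1 · ln(0.040567) = 24.1 × (-3.2048) = -77.24 mV

-77.2 mV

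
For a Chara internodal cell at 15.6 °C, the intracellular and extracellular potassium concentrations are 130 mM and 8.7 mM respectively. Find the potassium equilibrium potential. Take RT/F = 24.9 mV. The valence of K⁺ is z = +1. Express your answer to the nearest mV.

E = (24.9/z) · ln([K⁺]_out/[K⁺]_in) with z = +1.
= (24.9/1) · ln(8.7/130) = 24.90 · ln(0.06692)
= 24.90 · (-2.7042) = -67.33 mV

-67 mV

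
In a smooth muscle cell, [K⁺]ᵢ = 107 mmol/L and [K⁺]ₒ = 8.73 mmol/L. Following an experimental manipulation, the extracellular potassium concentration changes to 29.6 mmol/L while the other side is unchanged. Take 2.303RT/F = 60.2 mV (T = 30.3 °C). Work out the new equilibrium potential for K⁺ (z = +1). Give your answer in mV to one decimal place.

-33.6 mV

After the shift: [K⁺]_out = 29.6, [K⁺]_in = 107 mmol/L.
E_new = (60.2/1)·log₁₀(29.6/107) = 60.20 · (-0.5581) = -33.60 mV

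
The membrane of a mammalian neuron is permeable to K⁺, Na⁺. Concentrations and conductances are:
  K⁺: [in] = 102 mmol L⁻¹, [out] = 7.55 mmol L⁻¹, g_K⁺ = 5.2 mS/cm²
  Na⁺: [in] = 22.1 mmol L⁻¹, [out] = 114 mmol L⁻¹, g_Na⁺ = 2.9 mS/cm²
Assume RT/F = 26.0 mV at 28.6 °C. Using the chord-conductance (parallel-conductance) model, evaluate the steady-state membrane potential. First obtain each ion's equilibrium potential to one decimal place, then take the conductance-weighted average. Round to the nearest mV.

E_K⁺ = (26.0/1)·ln(7.55/102) = -67.7 mV
E_Na⁺ = (26.0/1)·ln(114/22.1) = 42.7 mV
Vm = (Σ gᵢEᵢ)/(Σ gᵢ) = (5.2·-67.7 + 2.9·42.7) / (5.2 + 2.9)
= -228.21 / 8.1 = -28.17 mV

-28 mV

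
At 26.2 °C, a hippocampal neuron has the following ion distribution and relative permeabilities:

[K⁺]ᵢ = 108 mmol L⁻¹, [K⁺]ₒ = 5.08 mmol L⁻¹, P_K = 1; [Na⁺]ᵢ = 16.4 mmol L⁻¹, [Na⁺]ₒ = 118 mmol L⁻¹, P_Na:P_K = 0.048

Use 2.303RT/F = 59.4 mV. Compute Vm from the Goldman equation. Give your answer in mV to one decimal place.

-59.7 mV

Vm = 59.4 · log₁₀[(Σ P·[cation]ₒ + Σ P·[anion]ᵢ) / (Σ P·[cation]ᵢ + Σ P·[anion]ₒ)]
Numerator = 1×5.08 + 0.048×118 = 10.74
Denominator = 1×108 + 0.048×16.4 = 108.8
Vm = 59.4 · log₁₀(0.098762) = 59.4 × (-1.0054) = -59.72 mV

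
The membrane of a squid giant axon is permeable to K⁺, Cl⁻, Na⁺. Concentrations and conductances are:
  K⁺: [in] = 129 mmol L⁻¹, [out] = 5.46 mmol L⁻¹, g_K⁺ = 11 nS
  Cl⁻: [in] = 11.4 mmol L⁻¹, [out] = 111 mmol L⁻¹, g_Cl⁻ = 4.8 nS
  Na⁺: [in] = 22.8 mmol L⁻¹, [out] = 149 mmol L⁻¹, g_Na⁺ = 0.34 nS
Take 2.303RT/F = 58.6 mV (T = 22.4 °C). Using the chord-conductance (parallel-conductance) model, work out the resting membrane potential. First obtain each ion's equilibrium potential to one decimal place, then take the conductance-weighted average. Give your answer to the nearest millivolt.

-71 mV

E_K⁺ = (58.6/1)·log₁₀(5.46/129) = -80.5 mV
E_Cl⁻ = (58.6/-1)·log₁₀(111/11.4) = -57.9 mV
E_Na⁺ = (58.6/1)·log₁₀(149/22.8) = 47.8 mV
Vm = (Σ gᵢEᵢ)/(Σ gᵢ) = (11·-80.5 + 4.8·-57.9 + 0.34·47.8) / (11 + 4.8 + 0.34)
= -1147.17 / 16.14 = -71.08 mV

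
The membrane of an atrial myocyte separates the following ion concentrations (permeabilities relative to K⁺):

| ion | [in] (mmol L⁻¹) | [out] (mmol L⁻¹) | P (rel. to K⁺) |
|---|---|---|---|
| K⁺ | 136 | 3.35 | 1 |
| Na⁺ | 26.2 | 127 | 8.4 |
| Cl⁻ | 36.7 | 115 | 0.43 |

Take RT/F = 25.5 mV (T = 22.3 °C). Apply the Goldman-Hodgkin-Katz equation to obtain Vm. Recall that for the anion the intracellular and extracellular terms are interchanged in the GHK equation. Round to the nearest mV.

25 mV

Vm = 25.5 · ln[(Σ P·[cation]ₒ + Σ P·[anion]ᵢ) / (Σ P·[cation]ᵢ + Σ P·[anion]ₒ)]
Numerator = 1×3.35 + 8.4×127 + 0.43×36.7 = 1086
Denominator = 1×136 + 8.4×26.2 + 0.43×115 = 405.5
Vm = 25.5 · ln(2.6778) = 25.5 × (0.9850) = 25.12 mV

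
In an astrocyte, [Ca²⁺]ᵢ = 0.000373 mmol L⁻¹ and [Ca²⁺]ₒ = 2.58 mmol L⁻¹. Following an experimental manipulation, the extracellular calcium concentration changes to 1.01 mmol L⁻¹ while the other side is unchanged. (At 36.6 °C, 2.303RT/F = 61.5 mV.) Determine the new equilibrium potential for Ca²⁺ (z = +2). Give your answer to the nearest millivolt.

After the shift: [Ca²⁺]_out = 1.01, [Ca²⁺]_in = 0.000373 mmol L⁻¹.
E_new = (61.5/2)·log₁₀(1.01/0.000373) = 30.75 · (3.4326) = 105.55 mV

106 mV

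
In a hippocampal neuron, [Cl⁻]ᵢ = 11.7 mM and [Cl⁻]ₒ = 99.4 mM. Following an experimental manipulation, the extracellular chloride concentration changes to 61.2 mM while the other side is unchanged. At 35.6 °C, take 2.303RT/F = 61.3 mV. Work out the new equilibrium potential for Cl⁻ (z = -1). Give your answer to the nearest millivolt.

-44 mV

After the shift: [Cl⁻]_out = 61.2, [Cl⁻]_in = 11.7 mM.
E_new = (61.3/-1)·log₁₀(61.2/11.7) = -61.30 · (0.7186) = -44.05 mV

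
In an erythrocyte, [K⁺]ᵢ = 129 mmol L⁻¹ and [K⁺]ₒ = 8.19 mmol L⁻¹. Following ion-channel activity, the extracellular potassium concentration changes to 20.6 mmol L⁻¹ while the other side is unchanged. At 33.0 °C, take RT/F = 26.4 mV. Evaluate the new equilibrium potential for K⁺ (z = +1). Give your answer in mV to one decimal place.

After the shift: [K⁺]_out = 20.6, [K⁺]_in = 129 mmol L⁻¹.
E_new = (26.4/1)·ln(20.6/129) = 26.40 · (-1.8345) = -48.43 mV

-48.4 mV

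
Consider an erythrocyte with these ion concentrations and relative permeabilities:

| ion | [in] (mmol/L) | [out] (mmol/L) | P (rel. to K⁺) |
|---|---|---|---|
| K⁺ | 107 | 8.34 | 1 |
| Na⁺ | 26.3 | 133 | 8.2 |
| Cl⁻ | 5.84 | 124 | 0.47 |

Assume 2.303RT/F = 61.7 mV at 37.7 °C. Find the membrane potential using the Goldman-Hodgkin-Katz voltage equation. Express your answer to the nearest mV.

Vm = 61.7 · log₁₀[(Σ P·[cation]ₒ + Σ P·[anion]ᵢ) / (Σ P·[cation]ᵢ + Σ P·[anion]ₒ)]
Numerator = 1×8.34 + 8.2×133 + 0.47×5.84 = 1102
Denominator = 1×107 + 8.2×26.3 + 0.47×124 = 380.9
Vm = 61.7 · log₁₀(2.892) = 61.7 × (0.4612) = 28.46 mV

28 mV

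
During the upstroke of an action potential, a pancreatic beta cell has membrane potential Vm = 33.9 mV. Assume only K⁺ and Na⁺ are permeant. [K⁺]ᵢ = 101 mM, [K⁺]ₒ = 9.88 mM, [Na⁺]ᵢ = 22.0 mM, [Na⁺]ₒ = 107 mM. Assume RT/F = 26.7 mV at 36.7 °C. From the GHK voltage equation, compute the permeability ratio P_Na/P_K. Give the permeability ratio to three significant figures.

Let α = P_Na/P_K. GHK: Vm = 26.7·ln[(Kₒ + α·Naₒ)/(Kᵢ + α·Naᵢ)].
e^(Vm/26.7) = e^(33.9/26.7) = 3.5597
So 3.5597·(Kᵢ + α·Naᵢ) = Kₒ + α·Naₒ → α = (3.5597·101.0 − 9.88) / (107.0 − 3.5597·22.0)
α = (359.5 − 9.88) / (107.0 − 78.31) = 349.6/28.69 = 12.19

12.2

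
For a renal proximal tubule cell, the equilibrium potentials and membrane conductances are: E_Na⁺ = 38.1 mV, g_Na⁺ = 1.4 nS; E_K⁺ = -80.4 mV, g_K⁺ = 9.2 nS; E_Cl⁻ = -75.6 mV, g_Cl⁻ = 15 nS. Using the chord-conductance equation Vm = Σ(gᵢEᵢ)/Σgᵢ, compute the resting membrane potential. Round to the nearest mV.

Σ gᵢEᵢ = 1.4·(38.1) + 9.2·(-80.4) + 15·(-75.6) = -1820.34
Σ gᵢ = 1.4 + 9.2 + 15 = 25.6
Vm = -1820.34 / 25.6 = -71.11 mV

-71 mV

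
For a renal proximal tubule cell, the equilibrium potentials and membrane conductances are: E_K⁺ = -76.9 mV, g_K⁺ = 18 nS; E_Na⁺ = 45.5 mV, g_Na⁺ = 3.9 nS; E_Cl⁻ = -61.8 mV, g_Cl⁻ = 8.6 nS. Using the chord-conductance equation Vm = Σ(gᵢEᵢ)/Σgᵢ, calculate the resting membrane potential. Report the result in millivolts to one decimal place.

Σ gᵢEᵢ = 18·(-76.9) + 3.9·(45.5) + 8.6·(-61.8) = -1738.23
Σ gᵢ = 18 + 3.9 + 8.6 = 30.5
Vm = -1738.23 / 30.5 = -56.99 mV

-57.0 mV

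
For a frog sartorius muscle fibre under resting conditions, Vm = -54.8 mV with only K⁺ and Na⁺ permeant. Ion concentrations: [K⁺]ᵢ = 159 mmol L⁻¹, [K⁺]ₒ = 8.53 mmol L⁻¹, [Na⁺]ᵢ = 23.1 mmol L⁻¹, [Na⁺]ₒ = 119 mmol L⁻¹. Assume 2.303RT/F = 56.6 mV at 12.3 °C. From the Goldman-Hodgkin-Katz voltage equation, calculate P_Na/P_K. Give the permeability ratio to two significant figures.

0.074

Let α = P_Na/P_K. GHK: Vm = 56.6·log₁₀[(Kₒ + α·Naₒ)/(Kᵢ + α·Naᵢ)].
10^(Vm/56.6) = 10^(-54.8/56.6) = 0.1076
So 0.1076·(Kᵢ + α·Naᵢ) = Kₒ + α·Naₒ → α = (0.1076·159.0 − 8.53) / (119.0 − 0.1076·23.1)
α = (17.11 − 8.53) / (119.0 − 2.486) = 8.578/116.5 = 0.07362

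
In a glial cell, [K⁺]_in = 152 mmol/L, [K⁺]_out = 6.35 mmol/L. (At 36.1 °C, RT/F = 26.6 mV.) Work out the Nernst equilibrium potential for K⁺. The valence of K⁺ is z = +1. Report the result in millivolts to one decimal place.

E = (26.6/z) · ln([K⁺]_out/[K⁺]_in) with z = +1.
= (26.6/1) · ln(6.35/152) = 26.60 · ln(0.04178)
= 26.60 · (-3.1754) = -84.47 mV

-84.5 mV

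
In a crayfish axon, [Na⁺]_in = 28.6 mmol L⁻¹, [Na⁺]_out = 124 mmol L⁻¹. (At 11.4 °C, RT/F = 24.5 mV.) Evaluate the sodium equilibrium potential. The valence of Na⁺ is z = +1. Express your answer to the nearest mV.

36 mV

E = (24.5/z) · ln([Na⁺]_out/[Na⁺]_in) with z = +1.
= (24.5/1) · ln(124/28.6) = 24.50 · ln(4.336)
= 24.50 · (1.4669) = 35.94 mV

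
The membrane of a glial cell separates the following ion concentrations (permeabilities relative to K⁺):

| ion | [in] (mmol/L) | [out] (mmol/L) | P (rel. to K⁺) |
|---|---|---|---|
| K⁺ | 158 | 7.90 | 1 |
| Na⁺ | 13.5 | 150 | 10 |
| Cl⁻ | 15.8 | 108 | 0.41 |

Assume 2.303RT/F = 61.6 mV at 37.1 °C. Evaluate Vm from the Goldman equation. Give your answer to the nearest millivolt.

40 mV

Vm = 61.6 · log₁₀[(Σ P·[cation]ₒ + Σ P·[anion]ᵢ) / (Σ P·[cation]ᵢ + Σ P·[anion]ₒ)]
Numerator = 1×7.90 + 10×150 + 0.41×15.8 = 1514
Denominator = 1×158 + 10×13.5 + 0.41×108 = 337.3
Vm = 61.6 · log₁₀(4.49) = 61.6 × (0.6522) = 40.18 mV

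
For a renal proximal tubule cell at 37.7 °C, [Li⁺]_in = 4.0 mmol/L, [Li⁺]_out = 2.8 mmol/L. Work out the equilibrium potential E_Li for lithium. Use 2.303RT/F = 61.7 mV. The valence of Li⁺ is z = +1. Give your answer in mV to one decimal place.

E = (61.7/z) · log₁₀([Li⁺]_out/[Li⁺]_in) with z = +1.
= (61.7/1) · log₁₀(2.8/4.0) = 61.70 · log₁₀(0.7)
= 61.70 · (-0.1549) = -9.56 mV

-9.6 mV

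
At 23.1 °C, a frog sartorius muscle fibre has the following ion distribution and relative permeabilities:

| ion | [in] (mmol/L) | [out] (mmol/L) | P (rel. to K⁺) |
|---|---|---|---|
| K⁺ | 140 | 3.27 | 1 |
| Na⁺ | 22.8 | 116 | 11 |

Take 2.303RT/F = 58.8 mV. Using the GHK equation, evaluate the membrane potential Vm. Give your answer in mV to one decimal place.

30.3 mV

Vm = 58.8 · log₁₀[(Σ P·[cation]ₒ + Σ P·[anion]ᵢ) / (Σ P·[cation]ᵢ + Σ P·[anion]ₒ)]
Numerator = 1×3.27 + 11×116 = 1279
Denominator = 1×140 + 11×22.8 = 390.8
Vm = 58.8 · log₁₀(3.2735) = 58.8 × (0.5150) = 30.28 mV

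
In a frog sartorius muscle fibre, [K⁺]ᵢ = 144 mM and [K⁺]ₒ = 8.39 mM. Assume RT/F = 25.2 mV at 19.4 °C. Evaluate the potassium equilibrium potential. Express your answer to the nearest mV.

E = (25.2/z) · ln([K⁺]_out/[K⁺]_in) with z = +1.
= (25.2/1) · ln(8.39/144) = 25.20 · ln(0.05826)
= 25.20 · (-2.8428) = -71.64 mV

-72 mV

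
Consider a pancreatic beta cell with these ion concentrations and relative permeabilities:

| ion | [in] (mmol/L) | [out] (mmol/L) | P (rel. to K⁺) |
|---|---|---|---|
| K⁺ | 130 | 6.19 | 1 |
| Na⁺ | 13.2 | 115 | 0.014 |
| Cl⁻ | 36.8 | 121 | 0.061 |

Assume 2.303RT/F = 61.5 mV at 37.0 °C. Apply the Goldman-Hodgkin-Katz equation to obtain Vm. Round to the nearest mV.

-70 mV

Vm = 61.5 · log₁₀[(Σ P·[cation]ₒ + Σ P·[anion]ᵢ) / (Σ P·[cation]ᵢ + Σ P·[anion]ₒ)]
Numerator = 1×6.19 + 0.014×115 + 0.061×36.8 = 10.04
Denominator = 1×130 + 0.014×13.2 + 0.061×121 = 137.6
Vm = 61.5 · log₁₀(0.073018) = 61.5 × (-1.1366) = -69.90 mV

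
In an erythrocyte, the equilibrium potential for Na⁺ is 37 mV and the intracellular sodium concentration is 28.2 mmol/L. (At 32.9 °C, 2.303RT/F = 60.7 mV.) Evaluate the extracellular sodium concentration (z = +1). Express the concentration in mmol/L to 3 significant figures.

Nernst: E = (60.7/1) · log₁₀([out]/[in]), so log₁₀([out]/[in]) = 37.0 × 1 / 60.7 = 0.6096.
[out]/[in] = 10^(0.6096) = 4.07.
[out] = 4.07 × 28.2 = 114.8 mmol/L.

115 mmol/L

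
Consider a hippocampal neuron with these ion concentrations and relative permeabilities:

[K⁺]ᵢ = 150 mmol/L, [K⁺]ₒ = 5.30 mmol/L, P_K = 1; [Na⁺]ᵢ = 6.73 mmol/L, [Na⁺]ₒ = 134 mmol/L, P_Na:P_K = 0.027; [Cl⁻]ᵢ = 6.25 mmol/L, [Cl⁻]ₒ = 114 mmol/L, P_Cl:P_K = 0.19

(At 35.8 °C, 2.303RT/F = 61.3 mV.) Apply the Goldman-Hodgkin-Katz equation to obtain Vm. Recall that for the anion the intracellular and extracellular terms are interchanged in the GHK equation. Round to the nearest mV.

Vm = 61.3 · log₁₀[(Σ P·[cation]ₒ + Σ P·[anion]ᵢ) / (Σ P·[cation]ᵢ + Σ P·[anion]ₒ)]
Numerator = 1×5.30 + 0.027×134 + 0.19×6.25 = 10.11
Denominator = 1×150 + 0.027×6.73 + 0.19×114 = 171.8
Vm = 61.3 · log₁₀(0.058807) = 61.3 × (-1.2306) = -75.43 mV

-75 mV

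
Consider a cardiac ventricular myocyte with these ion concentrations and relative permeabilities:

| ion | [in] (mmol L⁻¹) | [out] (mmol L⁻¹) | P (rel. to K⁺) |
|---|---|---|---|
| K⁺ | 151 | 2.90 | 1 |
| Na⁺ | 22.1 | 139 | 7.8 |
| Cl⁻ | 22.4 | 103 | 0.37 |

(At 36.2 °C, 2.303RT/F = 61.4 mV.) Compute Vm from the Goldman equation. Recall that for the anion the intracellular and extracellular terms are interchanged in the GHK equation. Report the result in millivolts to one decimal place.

Vm = 61.4 · log₁₀[(Σ P·[cation]ₒ + Σ P·[anion]ᵢ) / (Σ P·[cation]ᵢ + Σ P·[anion]ₒ)]
Numerator = 1×2.90 + 7.8×139 + 0.37×22.4 = 1095
Denominator = 1×151 + 7.8×22.1 + 0.37×103 = 361.5
Vm = 61.4 · log₁₀(3.0302) = 61.4 × (0.4815) = 29.56 mV

29.6 mV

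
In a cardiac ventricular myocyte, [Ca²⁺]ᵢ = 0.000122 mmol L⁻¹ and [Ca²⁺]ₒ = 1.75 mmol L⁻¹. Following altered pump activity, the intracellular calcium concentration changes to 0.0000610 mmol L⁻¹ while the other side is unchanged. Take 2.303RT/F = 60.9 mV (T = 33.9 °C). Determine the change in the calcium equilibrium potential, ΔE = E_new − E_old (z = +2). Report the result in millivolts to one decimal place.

9.2 mV

E_old = (60.9/2)·log₁₀(1.75/0.000122) = 126.57 mV
E_new = (60.9/2)·log₁₀(1.75/0.0000610) = 135.74 mV
ΔE = 135.74 − (126.57) = 9.17 mV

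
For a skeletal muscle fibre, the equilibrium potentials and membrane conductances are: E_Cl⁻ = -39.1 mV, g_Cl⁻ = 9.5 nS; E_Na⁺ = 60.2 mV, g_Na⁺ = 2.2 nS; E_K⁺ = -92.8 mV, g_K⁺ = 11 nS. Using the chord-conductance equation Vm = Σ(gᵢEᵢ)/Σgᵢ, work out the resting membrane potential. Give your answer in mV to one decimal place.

-55.5 mV

Σ gᵢEᵢ = 9.5·(-39.1) + 2.2·(60.2) + 11·(-92.8) = -1259.81
Σ gᵢ = 9.5 + 2.2 + 11 = 22.7
Vm = -1259.81 / 22.7 = -55.50 mV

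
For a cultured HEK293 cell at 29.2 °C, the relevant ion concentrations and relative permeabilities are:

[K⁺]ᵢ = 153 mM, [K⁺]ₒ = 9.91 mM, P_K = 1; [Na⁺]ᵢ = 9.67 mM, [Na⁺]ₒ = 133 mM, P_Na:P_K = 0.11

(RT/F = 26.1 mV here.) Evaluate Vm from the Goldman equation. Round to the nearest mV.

-48 mV

Vm = 26.1 · ln[(Σ P·[cation]ₒ + Σ P·[anion]ᵢ) / (Σ P·[cation]ᵢ + Σ P·[anion]ₒ)]
Numerator = 1×9.91 + 0.11×133 = 24.54
Denominator = 1×153 + 0.11×9.67 = 154.1
Vm = 26.1 · ln(0.15928) = 26.1 × (-1.8371) = -47.95 mV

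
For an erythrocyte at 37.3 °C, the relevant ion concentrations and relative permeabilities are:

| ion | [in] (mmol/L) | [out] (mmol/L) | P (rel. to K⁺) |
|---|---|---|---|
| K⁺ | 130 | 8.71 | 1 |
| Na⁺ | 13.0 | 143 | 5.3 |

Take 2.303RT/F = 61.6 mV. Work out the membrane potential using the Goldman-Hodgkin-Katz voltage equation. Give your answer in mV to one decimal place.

Vm = 61.6 · log₁₀[(Σ P·[cation]ₒ + Σ P·[anion]ᵢ) / (Σ P·[cation]ᵢ + Σ P·[anion]ₒ)]
Numerator = 1×8.71 + 5.3×143 = 766.6
Denominator = 1×130 + 5.3×13.0 = 198.9
Vm = 61.6 · log₁₀(3.8542) = 61.6 × (0.5859) = 36.09 mV

36.1 mV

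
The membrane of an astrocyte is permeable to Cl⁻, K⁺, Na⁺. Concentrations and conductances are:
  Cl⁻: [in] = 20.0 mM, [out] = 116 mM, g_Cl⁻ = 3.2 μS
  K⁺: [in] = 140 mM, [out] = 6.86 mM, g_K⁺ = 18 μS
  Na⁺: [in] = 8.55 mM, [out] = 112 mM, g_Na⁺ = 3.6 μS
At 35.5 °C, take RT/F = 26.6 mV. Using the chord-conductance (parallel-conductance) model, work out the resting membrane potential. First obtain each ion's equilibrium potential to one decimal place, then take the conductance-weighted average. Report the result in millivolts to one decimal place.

E_Cl⁻ = (26.6/-1)·ln(116/20.0) = -46.8 mV
E_K⁺ = (26.6/1)·ln(6.86/140) = -80.2 mV
E_Na⁺ = (26.6/1)·ln(112/8.55) = 68.4 mV
Vm = (Σ gᵢEᵢ)/(Σ gᵢ) = (3.2·-46.8 + 18·-80.2 + 3.6·68.4) / (3.2 + 18 + 3.6)
= -1347.12 / 24.8 = -54.32 mV

-54.3 mV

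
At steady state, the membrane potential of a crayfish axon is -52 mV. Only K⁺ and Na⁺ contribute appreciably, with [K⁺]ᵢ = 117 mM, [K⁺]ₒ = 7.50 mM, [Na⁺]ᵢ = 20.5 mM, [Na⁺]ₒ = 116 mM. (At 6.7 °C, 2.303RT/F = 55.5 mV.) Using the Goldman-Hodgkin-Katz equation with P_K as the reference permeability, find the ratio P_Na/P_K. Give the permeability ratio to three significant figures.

Let α = P_Na/P_K. GHK: Vm = 55.5·log₁₀[(Kₒ + α·Naₒ)/(Kᵢ + α·Naᵢ)].
10^(Vm/55.5) = 10^(-52.0/55.5) = 0.11563
So 0.11563·(Kᵢ + α·Naᵢ) = Kₒ + α·Naₒ → α = (0.11563·117.0 − 7.5) / (116.0 − 0.11563·20.5)
α = (13.53 − 7.5) / (116.0 − 2.37) = 6.028/113.6 = 0.05305

0.0531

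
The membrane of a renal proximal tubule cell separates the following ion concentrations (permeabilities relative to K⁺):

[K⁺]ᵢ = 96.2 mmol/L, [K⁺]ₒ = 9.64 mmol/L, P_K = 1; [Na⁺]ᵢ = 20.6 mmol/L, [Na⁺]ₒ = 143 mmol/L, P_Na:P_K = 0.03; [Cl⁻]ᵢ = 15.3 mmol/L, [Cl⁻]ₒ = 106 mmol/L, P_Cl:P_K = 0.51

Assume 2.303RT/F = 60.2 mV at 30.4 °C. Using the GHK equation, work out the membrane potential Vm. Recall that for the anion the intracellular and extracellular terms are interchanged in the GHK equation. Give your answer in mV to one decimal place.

Vm = 60.2 · log₁₀[(Σ P·[cation]ₒ + Σ P·[anion]ᵢ) / (Σ P·[cation]ᵢ + Σ P·[anion]ₒ)]
Numerator = 1×9.64 + 0.03×143 + 0.51×15.3 = 21.73
Denominator = 1×96.2 + 0.03×20.6 + 0.51×106 = 150.9
Vm = 60.2 · log₁₀(0.14404) = 60.2 × (-0.8415) = -50.66 mV

-50.7 mV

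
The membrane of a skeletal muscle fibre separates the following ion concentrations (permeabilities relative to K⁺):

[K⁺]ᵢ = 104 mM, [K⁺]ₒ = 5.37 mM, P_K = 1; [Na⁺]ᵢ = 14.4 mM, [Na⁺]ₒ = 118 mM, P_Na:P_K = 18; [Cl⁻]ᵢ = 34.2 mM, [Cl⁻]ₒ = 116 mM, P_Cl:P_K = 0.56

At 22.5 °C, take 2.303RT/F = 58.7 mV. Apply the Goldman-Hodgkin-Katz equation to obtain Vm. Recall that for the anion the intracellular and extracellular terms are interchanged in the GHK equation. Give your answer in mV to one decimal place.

41.1 mV

Vm = 58.7 · log₁₀[(Σ P·[cation]ₒ + Σ P·[anion]ᵢ) / (Σ P·[cation]ᵢ + Σ P·[anion]ₒ)]
Numerator = 1×5.37 + 18×118 + 0.56×34.2 = 2149
Denominator = 1×104 + 18×14.4 + 0.56×116 = 428.2
Vm = 58.7 · log₁₀(5.018) = 58.7 × (0.7005) = 41.12 mV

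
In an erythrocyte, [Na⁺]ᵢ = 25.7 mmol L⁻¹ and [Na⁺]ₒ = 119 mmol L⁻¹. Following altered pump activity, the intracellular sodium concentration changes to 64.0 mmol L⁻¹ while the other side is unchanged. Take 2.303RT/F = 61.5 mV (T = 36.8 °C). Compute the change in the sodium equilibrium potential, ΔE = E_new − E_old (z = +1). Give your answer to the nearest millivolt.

-24 mV

E_old = (61.5/1)·log₁₀(119/25.7) = 40.94 mV
E_new = (61.5/1)·log₁₀(119/64.0) = 16.57 mV
ΔE = 16.57 − (40.94) = -24.37 mV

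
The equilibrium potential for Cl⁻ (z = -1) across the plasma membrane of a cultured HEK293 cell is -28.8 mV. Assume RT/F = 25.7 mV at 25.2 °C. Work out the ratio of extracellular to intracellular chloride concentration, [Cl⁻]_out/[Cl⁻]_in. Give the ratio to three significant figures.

3.07

ln([out]/[in]) = E·z/(25.7) = -28.8 × -1 / 25.7 = 1.1206
[out]/[in] = e^(1.1206) = 3.067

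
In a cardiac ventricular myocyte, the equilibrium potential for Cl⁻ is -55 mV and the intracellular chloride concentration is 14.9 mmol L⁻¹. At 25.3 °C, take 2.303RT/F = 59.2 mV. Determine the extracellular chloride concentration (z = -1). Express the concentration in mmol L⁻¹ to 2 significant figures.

130 mmol L⁻¹

Nernst: E = (59.2/-1) · log₁₀([out]/[in]), so log₁₀([out]/[in]) = -55.0 × -1 / 59.2 = 0.9291.
[out]/[in] = 10^(0.9291) = 8.493.
[out] = 8.493 × 14.9 = 126.5 mmol L⁻¹.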